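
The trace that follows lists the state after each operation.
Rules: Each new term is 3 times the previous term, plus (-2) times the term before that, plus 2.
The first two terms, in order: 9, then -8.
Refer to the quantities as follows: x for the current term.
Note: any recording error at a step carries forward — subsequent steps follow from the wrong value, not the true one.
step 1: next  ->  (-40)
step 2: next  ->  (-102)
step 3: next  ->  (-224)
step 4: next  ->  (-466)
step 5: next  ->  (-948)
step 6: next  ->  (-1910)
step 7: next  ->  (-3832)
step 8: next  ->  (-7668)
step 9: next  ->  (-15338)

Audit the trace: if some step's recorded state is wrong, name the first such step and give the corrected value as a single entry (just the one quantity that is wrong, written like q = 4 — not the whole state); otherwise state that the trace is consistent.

step 8, x = -7674

Recomputing the run from the initial state:
step 1: x = -40
step 2: x = -102
step 3: x = -224
step 4: x = -466
step 5: x = -948
step 6: x = -1910
step 7: x = -3832
step 8: x = -7674
step 9: x = -15356
The first disagreement with the trace is at step 8, where the value should be x = -7674.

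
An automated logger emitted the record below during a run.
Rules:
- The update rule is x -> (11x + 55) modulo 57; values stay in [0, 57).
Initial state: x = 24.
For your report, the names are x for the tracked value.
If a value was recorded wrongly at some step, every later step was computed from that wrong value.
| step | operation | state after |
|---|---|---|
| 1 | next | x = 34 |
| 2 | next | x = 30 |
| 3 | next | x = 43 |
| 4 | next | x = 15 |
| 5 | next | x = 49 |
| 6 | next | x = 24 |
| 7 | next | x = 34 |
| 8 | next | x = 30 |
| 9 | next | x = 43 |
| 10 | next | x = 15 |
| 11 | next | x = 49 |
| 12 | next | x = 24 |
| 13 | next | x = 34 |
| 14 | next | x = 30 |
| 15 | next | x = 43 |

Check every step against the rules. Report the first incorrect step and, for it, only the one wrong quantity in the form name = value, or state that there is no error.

no error

1. x = (11*24 + 55) mod 57 = 34 (confirmed correct)
2. x = (11*34 + 55) mod 57 = 30 (matches)
3. x = (11*30 + 55) mod 57 = 43 (verified)
4. x = (11*43 + 55) mod 57 = 15 (exactly as logged)
5. x = (11*15 + 55) mod 57 = 49 (no discrepancy)
6. x = (11*49 + 55) mod 57 = 24 (matches)
7. x = (11*24 + 55) mod 57 = 34 (exactly as logged)
8. x = (11*34 + 55) mod 57 = 30 (same as recorded)
9. x = (11*30 + 55) mod 57 = 43 (confirmed correct)
10. x = (11*43 + 55) mod 57 = 15 (in agreement)
11. x = (11*15 + 55) mod 57 = 49 (no discrepancy)
12. x = (11*49 + 55) mod 57 = 24 (confirmed correct)
13. x = (11*24 + 55) mod 57 = 34 (verified)
14. x = (11*34 + 55) mod 57 = 30 (checks out)
15. x = (11*30 + 55) mod 57 = 43 (in agreement)
The recomputation confirms every line.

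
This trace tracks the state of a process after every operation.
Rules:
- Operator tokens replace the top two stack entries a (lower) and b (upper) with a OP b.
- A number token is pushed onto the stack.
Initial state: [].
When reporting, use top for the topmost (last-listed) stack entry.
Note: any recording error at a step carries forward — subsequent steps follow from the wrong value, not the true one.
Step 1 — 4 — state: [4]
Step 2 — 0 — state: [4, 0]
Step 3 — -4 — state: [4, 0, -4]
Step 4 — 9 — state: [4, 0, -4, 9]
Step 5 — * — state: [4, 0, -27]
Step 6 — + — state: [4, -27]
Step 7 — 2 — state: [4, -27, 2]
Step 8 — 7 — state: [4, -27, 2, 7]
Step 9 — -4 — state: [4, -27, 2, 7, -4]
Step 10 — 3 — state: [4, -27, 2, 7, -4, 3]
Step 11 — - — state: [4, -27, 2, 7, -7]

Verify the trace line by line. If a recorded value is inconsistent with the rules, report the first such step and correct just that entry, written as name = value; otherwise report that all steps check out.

Step 1: push 4: top = 4 — matches.
Step 2: push 0: top = 0 — same as recorded.
Step 3: push -4: top = -4 — exactly as logged.
Step 4: push 9: top = 9 — consistent with the trace.
Step 5: -4 * 9 = -36 — not what was recorded.
That makes step 5 the first incorrect line — top = -36 is what it should show.

step 5, top = -36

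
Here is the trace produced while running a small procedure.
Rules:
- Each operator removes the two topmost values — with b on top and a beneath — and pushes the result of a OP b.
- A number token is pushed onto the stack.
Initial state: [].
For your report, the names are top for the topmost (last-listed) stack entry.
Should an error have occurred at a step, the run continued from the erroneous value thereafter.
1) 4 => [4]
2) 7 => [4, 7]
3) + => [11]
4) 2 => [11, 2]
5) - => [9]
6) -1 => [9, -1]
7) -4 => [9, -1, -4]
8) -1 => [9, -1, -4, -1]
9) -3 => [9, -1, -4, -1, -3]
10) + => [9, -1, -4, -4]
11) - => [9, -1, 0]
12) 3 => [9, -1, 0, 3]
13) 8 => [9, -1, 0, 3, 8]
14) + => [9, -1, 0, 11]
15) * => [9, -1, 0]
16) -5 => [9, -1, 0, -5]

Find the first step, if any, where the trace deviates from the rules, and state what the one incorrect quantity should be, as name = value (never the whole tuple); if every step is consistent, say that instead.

Step 1: push 4: top = 4 — verified.
Step 2: push 7: top = 7 — exactly as logged.
Step 3: 4 + 7 = 11 — same as recorded.
Step 4: push 2: top = 2 — checks out.
Step 5: 11 - 2 = 9 — matches.
Step 6: push -1: top = -1 — no discrepancy.
Step 7: push -4: top = -4 — verified.
Step 8: push -1: top = -1 — agrees with the trace.
Step 9: push -3: top = -3 — exactly as logged.
Step 10: -1 + -3 = -4 — matches.
Step 11: -4 - -4 = 0 — confirmed correct.
Step 12: push 3: top = 3 — matches.
Step 13: push 8: top = 8 — verified.
Step 14: 3 + 8 = 11 — agrees with the trace.
Step 15: 0 * 11 = 0 — consistent with the trace.
Step 16: push -5: top = -5 — matches.
All steps check out; nothing to correct.

no error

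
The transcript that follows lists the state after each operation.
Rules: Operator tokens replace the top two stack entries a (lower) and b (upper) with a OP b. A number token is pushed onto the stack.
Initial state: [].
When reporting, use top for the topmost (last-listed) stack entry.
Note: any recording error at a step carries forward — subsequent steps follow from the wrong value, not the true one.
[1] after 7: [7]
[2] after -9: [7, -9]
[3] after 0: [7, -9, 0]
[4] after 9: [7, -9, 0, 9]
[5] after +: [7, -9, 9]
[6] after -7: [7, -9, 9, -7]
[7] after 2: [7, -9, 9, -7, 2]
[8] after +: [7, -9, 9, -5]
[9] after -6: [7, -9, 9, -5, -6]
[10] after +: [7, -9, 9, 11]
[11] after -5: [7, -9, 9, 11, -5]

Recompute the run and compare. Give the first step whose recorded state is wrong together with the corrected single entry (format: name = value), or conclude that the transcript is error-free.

step 10, top = -11

Recomputing the run from the initial state:
step 1: [7]
step 2: [7, -9]
step 3: [7, -9, 0]
step 4: [7, -9, 0, 9]
step 5: [7, -9, 9]
step 6: [7, -9, 9, -7]
step 7: [7, -9, 9, -7, 2]
step 8: [7, -9, 9, -5]
step 9: [7, -9, 9, -5, -6]
step 10: [7, -9, 9, -11]
step 11: [7, -9, 9, -11, -5]
The first disagreement with the transcript is at step 10, where the value should be top = -11.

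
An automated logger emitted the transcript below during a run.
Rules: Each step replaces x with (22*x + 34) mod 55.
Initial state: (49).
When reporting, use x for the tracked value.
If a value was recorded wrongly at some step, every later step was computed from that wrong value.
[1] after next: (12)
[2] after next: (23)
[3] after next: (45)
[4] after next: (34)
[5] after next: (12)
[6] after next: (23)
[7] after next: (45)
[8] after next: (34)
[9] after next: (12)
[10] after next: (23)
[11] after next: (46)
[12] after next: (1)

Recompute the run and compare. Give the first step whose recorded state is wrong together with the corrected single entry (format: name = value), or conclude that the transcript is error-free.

step 1: x = (22*49 + 34) mod 55 = 12 -> checks out
step 2: x = (22*12 + 34) mod 55 = 23 -> exactly as logged
step 3: x = (22*23 + 34) mod 55 = 45 -> same as recorded
step 4: x = (22*45 + 34) mod 55 = 34 -> same as recorded
step 5: x = (22*34 + 34) mod 55 = 12 -> checks out
step 6: x = (22*12 + 34) mod 55 = 23 -> matches
step 7: x = (22*23 + 34) mod 55 = 45 -> confirmed correct
step 8: x = (22*45 + 34) mod 55 = 34 -> agrees with the transcript
step 9: x = (22*34 + 34) mod 55 = 12 -> consistent with the transcript
step 10: x = (22*12 + 34) mod 55 = 23 -> checks out
step 11: x = (22*23 + 34) mod 55 = 45 -> first mismatch against the transcript
First incorrect step: 11; the correct value is x = 45.

step 11, x = 45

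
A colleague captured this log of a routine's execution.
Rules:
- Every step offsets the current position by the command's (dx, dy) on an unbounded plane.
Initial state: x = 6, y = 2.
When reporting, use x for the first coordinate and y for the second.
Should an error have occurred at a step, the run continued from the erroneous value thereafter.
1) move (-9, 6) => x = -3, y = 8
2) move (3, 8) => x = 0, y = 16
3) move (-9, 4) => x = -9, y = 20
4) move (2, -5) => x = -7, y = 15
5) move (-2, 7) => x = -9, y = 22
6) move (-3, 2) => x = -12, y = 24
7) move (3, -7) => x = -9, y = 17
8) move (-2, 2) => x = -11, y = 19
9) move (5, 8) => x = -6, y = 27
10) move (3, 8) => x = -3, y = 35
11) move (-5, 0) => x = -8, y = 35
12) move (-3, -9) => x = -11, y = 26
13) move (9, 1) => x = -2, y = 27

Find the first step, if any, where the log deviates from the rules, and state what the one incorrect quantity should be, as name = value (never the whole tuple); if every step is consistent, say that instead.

no error

1. x = 6 + (-9) = -3, y = 2 + (6) = 8 (consistent with the log)
2. x = -3 + (3) = 0, y = 8 + (8) = 16 (exactly as logged)
3. x = 0 + (-9) = -9, y = 16 + (4) = 20 (exactly as logged)
4. x = -9 + (2) = -7, y = 20 + (-5) = 15 (agrees with the log)
5. x = -7 + (-2) = -9, y = 15 + (7) = 22 (checks out)
6. x = -9 + (-3) = -12, y = 22 + (2) = 24 (no discrepancy)
7. x = -12 + (3) = -9, y = 24 + (-7) = 17 (verified)
8. x = -9 + (-2) = -11, y = 17 + (2) = 19 (in agreement)
9. x = -11 + (5) = -6, y = 19 + (8) = 27 (in agreement)
10. x = -6 + (3) = -3, y = 27 + (8) = 35 (no discrepancy)
11. x = -3 + (-5) = -8, y = 35 + (0) = 35 (in agreement)
12. x = -8 + (-3) = -11, y = 35 + (-9) = 26 (agrees with the log)
13. x = -11 + (9) = -2, y = 26 + (1) = 27 (verified)
Every step is consistent.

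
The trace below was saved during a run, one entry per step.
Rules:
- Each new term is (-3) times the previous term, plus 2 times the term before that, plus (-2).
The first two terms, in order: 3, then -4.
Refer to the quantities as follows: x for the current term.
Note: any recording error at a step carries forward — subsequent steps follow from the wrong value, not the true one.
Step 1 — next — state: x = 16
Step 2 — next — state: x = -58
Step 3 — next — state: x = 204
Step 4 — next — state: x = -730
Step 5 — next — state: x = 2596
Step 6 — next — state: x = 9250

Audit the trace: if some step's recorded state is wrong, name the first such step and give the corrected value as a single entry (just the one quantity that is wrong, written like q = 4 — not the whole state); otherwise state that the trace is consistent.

Recomputing the run from the initial state:
step 1: x = 16
step 2: x = -58
step 3: x = 204
step 4: x = -730
step 5: x = 2596
step 6: x = -9250
The first disagreement with the trace is at step 6, where the value should be x = -9250.

step 6, x = -9250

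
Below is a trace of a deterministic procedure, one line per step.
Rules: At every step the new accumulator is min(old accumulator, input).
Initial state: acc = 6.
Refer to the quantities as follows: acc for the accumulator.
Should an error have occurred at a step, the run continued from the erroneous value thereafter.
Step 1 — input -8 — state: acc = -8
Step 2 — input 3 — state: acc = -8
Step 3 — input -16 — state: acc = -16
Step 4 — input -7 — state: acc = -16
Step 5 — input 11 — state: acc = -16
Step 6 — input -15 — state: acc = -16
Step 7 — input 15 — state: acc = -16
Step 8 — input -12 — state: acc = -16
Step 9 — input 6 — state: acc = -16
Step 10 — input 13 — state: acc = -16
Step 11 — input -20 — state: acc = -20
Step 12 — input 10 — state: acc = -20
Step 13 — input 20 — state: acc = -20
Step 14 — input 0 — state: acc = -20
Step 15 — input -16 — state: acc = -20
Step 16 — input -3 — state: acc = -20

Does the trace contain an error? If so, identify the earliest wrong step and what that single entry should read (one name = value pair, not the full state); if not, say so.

Recomputing the run from the initial state:
step 1: acc = -8
step 2: acc = -8
step 3: acc = -16
step 4: acc = -16
step 5: acc = -16
step 6: acc = -16
step 7: acc = -16
step 8: acc = -16
step 9: acc = -16
step 10: acc = -16
step 11: acc = -20
step 12: acc = -20
step 13: acc = -20
step 14: acc = -20
step 15: acc = -20
step 16: acc = -20
This matches the trace at every step.

no error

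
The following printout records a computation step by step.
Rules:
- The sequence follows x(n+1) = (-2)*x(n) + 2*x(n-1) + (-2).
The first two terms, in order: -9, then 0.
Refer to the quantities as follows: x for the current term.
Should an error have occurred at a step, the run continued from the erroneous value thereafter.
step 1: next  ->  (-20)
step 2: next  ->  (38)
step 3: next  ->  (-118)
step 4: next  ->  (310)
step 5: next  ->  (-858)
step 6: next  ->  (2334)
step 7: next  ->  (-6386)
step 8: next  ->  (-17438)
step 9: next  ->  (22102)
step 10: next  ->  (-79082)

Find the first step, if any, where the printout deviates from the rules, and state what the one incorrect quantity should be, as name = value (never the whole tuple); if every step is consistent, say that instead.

Recomputing the run from the initial state:
step 1: x = -20
step 2: x = 38
step 3: x = -118
step 4: x = 310
step 5: x = -858
step 6: x = 2334
step 7: x = -6386
step 8: x = 17438
step 9: x = -47650
step 10: x = 130174
The first disagreement with the printout is at step 8, where the value should be x = 17438.

step 8, x = 17438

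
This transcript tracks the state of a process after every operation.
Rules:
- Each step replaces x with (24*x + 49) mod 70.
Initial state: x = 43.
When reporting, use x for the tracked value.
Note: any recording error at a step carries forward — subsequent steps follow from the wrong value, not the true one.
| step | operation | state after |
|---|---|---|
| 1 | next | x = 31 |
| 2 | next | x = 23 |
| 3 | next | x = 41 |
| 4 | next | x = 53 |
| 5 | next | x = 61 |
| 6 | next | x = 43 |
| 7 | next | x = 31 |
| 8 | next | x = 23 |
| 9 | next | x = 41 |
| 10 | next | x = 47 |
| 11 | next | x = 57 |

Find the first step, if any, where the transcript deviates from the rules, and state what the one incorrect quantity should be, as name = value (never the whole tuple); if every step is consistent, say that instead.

step 10, x = 53

Recomputing the run from the initial state:
step 1: x = 31
step 2: x = 23
step 3: x = 41
step 4: x = 53
step 5: x = 61
step 6: x = 43
step 7: x = 31
step 8: x = 23
step 9: x = 41
step 10: x = 53
step 11: x = 61
The first disagreement with the transcript is at step 10, where the value should be x = 53.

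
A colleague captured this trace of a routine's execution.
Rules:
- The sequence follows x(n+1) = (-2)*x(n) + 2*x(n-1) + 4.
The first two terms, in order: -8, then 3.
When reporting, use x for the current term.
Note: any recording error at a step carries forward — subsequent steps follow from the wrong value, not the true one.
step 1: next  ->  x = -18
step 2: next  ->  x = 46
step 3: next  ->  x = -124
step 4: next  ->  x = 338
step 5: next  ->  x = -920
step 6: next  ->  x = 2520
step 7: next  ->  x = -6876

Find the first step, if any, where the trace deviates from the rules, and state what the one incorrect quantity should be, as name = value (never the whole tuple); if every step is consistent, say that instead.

step 4, x = 344

Step 1: x = -2*(3) + (2)*(-8) + (4) = -18 — confirmed correct.
Step 2: x = -2*(-18) + (2)*(3) + (4) = 46 — matches.
Step 3: x = -2*(46) + (2)*(-18) + (4) = -124 — agrees with the trace.
Step 4: x = -2*(-124) + (2)*(46) + (4) = 344 — this is not what the trace shows.
So the first discrepancy is step 4, where the right value is x = 344.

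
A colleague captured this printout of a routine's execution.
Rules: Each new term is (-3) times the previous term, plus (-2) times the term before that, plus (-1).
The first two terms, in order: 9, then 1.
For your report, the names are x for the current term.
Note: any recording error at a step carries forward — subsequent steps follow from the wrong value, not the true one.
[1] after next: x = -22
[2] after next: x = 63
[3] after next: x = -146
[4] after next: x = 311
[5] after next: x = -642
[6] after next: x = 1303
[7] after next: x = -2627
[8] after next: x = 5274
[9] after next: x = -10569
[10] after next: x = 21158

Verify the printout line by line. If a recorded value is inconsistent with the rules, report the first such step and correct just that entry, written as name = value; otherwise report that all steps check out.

step 7, x = -2626

Recomputing the run from the initial state:
step 1: x = -22
step 2: x = 63
step 3: x = -146
step 4: x = 311
step 5: x = -642
step 6: x = 1303
step 7: x = -2626
step 8: x = 5271
step 9: x = -10562
step 10: x = 21143
The first disagreement with the printout is at step 7, where the value should be x = -2626.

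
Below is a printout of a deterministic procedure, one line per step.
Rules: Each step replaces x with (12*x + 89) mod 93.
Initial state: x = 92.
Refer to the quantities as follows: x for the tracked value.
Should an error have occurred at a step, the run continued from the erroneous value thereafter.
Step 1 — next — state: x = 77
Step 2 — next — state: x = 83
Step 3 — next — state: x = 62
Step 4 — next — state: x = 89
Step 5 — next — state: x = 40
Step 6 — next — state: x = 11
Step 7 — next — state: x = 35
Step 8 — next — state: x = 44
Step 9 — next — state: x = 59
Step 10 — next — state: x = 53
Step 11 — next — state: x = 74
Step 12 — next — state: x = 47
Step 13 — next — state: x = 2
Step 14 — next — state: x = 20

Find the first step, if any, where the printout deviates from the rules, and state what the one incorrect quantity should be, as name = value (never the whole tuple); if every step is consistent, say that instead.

Recomputing the run from the initial state:
step 1: x = 77
step 2: x = 83
step 3: x = 62
step 4: x = 89
step 5: x = 41
step 6: x = 23
step 7: x = 86
step 8: x = 5
step 9: x = 56
step 10: x = 17
step 11: x = 14
step 12: x = 71
step 13: x = 11
step 14: x = 35
The first disagreement with the printout is at step 5, where the value should be x = 41.

step 5, x = 41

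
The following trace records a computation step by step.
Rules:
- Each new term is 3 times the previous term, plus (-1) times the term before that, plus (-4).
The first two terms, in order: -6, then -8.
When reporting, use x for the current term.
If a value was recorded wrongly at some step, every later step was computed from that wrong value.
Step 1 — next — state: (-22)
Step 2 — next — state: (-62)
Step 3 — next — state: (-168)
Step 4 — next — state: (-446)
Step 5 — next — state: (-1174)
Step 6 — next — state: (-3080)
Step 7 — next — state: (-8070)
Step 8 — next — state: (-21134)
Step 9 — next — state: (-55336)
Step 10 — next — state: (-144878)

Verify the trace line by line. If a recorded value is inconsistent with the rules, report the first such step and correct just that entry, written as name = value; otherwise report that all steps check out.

Recomputing the run from the initial state:
step 1: x = -22
step 2: x = -62
step 3: x = -168
step 4: x = -446
step 5: x = -1174
step 6: x = -3080
step 7: x = -8070
step 8: x = -21134
step 9: x = -55336
step 10: x = -144878
This matches the trace at every step.

no error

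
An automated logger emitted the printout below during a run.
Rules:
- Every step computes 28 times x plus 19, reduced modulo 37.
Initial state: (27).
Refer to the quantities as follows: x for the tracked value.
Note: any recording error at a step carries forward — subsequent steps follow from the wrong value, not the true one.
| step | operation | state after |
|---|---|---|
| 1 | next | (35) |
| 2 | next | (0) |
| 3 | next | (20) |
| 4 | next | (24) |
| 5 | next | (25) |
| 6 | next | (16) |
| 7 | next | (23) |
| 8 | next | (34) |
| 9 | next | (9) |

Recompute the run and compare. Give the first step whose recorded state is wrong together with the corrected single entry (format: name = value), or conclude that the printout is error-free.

step 1: x = (28*27 + 19) mod 37 = 35 -> exactly as logged
step 2: x = (28*35 + 19) mod 37 = 0 -> same as recorded
step 3: x = (28*0 + 19) mod 37 = 19 -> first mismatch against the printout
Step 3 is the first one off; corrected, x = 19.

step 3, x = 19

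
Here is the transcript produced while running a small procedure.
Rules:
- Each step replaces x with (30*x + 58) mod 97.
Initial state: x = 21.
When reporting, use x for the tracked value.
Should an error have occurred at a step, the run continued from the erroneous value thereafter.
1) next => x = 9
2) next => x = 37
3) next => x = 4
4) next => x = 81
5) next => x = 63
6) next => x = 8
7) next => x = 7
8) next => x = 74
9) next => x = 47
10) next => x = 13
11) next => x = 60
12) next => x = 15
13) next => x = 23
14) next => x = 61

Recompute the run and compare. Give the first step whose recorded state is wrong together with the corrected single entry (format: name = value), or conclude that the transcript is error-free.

Step 1: x = (30*21 + 58) mod 97 = 9 — confirmed correct.
Step 2: x = (30*9 + 58) mod 97 = 37 — same as recorded.
Step 3: x = (30*37 + 58) mod 97 = 4 — in agreement.
Step 4: x = (30*4 + 58) mod 97 = 81 — verified.
Step 5: x = (30*81 + 58) mod 97 = 63 — in agreement.
Step 6: x = (30*63 + 58) mod 97 = 8 — agrees with the transcript.
Step 7: x = (30*8 + 58) mod 97 = 7 — same as recorded.
Step 8: x = (30*7 + 58) mod 97 = 74 — checks out.
Step 9: x = (30*74 + 58) mod 97 = 47 — agrees with the transcript.
Step 10: x = (30*47 + 58) mod 97 = 13 — matches.
Step 11: x = (30*13 + 58) mod 97 = 60 — checks out.
Step 12: x = (30*60 + 58) mod 97 = 15 — confirmed correct.
Step 13: x = (30*15 + 58) mod 97 = 23 — agrees with the transcript.
Step 14: x = (30*23 + 58) mod 97 = 69 — this is not what the transcript shows.
That makes step 14 the first incorrect line — x = 69 is what it should show.

step 14, x = 69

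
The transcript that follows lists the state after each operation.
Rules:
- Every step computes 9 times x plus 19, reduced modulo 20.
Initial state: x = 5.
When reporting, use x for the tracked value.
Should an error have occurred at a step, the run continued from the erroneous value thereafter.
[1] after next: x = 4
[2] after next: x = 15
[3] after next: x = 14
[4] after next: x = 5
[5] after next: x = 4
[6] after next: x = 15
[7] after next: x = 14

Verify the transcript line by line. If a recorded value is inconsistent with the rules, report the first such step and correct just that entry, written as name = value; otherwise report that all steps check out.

1. x = (9*5 + 19) mod 20 = 4 (matches)
2. x = (9*4 + 19) mod 20 = 15 (verified)
3. x = (9*15 + 19) mod 20 = 14 (checks out)
4. x = (9*14 + 19) mod 20 = 5 (same as recorded)
5. x = (9*5 + 19) mod 20 = 4 (confirmed correct)
6. x = (9*4 + 19) mod 20 = 15 (verified)
7. x = (9*15 + 19) mod 20 = 14 (same as recorded)
Every step is consistent.

no error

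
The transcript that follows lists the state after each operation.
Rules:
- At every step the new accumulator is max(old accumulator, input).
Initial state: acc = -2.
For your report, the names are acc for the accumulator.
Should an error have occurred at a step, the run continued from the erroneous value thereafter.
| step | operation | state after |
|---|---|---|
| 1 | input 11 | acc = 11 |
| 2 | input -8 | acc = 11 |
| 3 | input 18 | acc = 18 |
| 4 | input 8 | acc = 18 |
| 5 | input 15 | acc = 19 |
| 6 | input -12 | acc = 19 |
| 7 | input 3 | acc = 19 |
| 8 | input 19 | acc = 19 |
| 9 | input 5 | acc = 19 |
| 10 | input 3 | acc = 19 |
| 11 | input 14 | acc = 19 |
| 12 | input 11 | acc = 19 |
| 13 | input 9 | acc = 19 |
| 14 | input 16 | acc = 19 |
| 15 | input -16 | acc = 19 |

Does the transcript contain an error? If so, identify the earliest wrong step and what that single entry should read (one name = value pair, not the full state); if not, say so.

Step 1: acc = max(-2, 11) = 11 — matches.
Step 2: acc = max(11, -8) = 11 — agrees with the transcript.
Step 3: acc = max(11, 18) = 18 — agrees with the transcript.
Step 4: acc = max(18, 8) = 18 — confirmed correct.
Step 5: acc = max(18, 15) = 18 — not what was recorded.
The audit stops at step 5: the recorded entry is wrong and should be acc = 18.

step 5, acc = 18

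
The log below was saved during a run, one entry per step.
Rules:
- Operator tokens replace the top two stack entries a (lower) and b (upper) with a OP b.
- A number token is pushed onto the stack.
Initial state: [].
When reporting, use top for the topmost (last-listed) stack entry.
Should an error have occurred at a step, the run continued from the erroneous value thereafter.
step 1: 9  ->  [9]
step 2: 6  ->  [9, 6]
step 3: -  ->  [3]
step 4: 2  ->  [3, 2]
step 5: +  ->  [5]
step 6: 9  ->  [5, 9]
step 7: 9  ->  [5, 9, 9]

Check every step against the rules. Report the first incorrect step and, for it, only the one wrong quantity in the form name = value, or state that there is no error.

Step 1: push 9: top = 9 — consistent with the log.
Step 2: push 6: top = 6 — exactly as logged.
Step 3: 9 - 6 = 3 — verified.
Step 4: push 2: top = 2 — exactly as logged.
Step 5: 3 + 2 = 5 — verified.
Step 6: push 9: top = 9 — same as recorded.
Step 7: push 9: top = 9 — exactly as logged.
All steps check out; nothing to correct.

no error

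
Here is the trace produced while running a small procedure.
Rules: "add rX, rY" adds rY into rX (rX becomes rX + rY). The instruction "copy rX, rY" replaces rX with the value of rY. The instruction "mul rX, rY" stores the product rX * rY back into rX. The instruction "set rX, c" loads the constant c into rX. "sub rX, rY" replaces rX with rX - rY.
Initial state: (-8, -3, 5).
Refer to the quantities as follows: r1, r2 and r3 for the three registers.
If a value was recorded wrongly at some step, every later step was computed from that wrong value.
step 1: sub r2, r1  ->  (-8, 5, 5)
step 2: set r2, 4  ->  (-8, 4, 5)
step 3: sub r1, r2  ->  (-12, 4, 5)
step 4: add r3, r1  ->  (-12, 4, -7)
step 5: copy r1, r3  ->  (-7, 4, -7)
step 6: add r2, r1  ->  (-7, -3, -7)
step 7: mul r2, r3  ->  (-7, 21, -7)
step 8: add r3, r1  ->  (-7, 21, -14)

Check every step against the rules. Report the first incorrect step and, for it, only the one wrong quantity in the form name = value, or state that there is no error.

no error

1. r2 = -3 - -8 = 5 (verified)
2. r2 = 4 (exactly as logged)
3. r1 = -8 - 4 = -12 (same as recorded)
4. r3 = 5 + -12 = -7 (confirmed correct)
5. r1 = -7 (in agreement)
6. r2 = 4 + -7 = -3 (same as recorded)
7. r2 = -3 * -7 = 21 (exactly as logged)
8. r3 = -7 + -7 = -14 (checks out)
No step deviates from the rules.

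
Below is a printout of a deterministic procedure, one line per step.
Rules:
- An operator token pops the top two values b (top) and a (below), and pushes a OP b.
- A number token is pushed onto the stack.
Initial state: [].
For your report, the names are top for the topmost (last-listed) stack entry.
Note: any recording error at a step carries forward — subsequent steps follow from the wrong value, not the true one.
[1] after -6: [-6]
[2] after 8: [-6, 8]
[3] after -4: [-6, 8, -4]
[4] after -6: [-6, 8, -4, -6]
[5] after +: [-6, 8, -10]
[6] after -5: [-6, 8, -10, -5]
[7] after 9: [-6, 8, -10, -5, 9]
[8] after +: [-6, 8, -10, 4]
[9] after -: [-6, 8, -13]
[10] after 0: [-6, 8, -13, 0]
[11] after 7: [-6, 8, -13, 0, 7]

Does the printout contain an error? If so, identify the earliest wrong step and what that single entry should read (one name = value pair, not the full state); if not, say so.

Step 1: push -6: top = -6 — exactly as logged.
Step 2: push 8: top = 8 — consistent with the printout.
Step 3: push -4: top = -4 — checks out.
Step 4: push -6: top = -6 — same as recorded.
Step 5: -4 + -6 = -10 — agrees with the printout.
Step 6: push -5: top = -5 — verified.
Step 7: push 9: top = 9 — in agreement.
Step 8: -5 + 9 = 4 — agrees with the printout.
Step 9: -10 - 4 = -14 — the printout disagrees here.
The earliest wrong entry is at step 9: it should read top = -14.

step 9, top = -14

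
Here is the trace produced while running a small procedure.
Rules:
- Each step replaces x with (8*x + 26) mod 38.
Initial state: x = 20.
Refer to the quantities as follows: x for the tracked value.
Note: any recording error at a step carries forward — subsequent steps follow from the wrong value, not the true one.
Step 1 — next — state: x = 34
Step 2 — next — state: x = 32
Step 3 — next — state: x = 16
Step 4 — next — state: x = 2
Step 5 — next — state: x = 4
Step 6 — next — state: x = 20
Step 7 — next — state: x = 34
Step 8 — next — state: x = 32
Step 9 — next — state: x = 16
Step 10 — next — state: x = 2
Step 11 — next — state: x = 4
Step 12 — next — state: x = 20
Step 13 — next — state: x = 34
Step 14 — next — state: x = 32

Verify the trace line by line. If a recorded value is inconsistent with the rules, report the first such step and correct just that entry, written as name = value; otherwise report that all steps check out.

Step 1: x = (8*20 + 26) mod 38 = 34 — confirmed correct.
Step 2: x = (8*34 + 26) mod 38 = 32 — same as recorded.
Step 3: x = (8*32 + 26) mod 38 = 16 — exactly as logged.
Step 4: x = (8*16 + 26) mod 38 = 2 — same as recorded.
Step 5: x = (8*2 + 26) mod 38 = 4 — verified.
Step 6: x = (8*4 + 26) mod 38 = 20 — consistent with the trace.
Step 7: x = (8*20 + 26) mod 38 = 34 — no discrepancy.
Step 8: x = (8*34 + 26) mod 38 = 32 — exactly as logged.
Step 9: x = (8*32 + 26) mod 38 = 16 — checks out.
Step 10: x = (8*16 + 26) mod 38 = 2 — exactly as logged.
Step 11: x = (8*2 + 26) mod 38 = 4 — exactly as logged.
Step 12: x = (8*4 + 26) mod 38 = 20 — consistent with the trace.
Step 13: x = (8*20 + 26) mod 38 = 34 — no discrepancy.
Step 14: x = (8*34 + 26) mod 38 = 32 — matches.
All steps check out; nothing to correct.

no error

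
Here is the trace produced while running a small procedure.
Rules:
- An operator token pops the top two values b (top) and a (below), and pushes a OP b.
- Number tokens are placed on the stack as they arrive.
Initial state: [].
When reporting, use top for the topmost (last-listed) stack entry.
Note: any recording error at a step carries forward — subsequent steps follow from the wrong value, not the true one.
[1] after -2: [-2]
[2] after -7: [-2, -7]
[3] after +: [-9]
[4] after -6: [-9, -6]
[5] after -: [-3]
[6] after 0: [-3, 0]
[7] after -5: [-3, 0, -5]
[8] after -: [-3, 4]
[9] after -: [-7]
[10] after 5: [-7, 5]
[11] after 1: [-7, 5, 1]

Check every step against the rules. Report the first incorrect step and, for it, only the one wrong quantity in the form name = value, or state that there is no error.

step 8, top = 5

Recomputing the run from the initial state:
step 1: [-2]
step 2: [-2, -7]
step 3: [-9]
step 4: [-9, -6]
step 5: [-3]
step 6: [-3, 0]
step 7: [-3, 0, -5]
step 8: [-3, 5]
step 9: [-8]
step 10: [-8, 5]
step 11: [-8, 5, 1]
The first disagreement with the trace is at step 8, where the value should be top = 5.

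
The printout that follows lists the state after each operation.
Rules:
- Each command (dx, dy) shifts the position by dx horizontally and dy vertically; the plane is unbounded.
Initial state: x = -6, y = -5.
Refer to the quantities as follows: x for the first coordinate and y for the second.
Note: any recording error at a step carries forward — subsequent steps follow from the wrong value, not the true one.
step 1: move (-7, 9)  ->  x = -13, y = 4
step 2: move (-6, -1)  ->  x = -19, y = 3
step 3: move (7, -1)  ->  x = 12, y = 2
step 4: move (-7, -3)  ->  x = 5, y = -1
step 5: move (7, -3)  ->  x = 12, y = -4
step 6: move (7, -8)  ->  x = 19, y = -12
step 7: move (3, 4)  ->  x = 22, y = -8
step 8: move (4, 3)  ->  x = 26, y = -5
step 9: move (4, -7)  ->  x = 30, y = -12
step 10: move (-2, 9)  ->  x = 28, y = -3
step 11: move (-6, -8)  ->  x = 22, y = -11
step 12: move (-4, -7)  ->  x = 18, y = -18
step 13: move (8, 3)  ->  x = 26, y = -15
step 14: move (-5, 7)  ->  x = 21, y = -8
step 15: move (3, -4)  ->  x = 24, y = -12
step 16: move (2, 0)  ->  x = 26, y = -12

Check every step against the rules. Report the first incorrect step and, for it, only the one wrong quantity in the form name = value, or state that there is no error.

step 3, x = -12

Recomputing the run from the initial state:
step 1: x = -13, y = 4
step 2: x = -19, y = 3
step 3: x = -12, y = 2
step 4: x = -19, y = -1
step 5: x = -12, y = -4
step 6: x = -5, y = -12
step 7: x = -2, y = -8
step 8: x = 2, y = -5
step 9: x = 6, y = -12
step 10: x = 4, y = -3
step 11: x = -2, y = -11
step 12: x = -6, y = -18
step 13: x = 2, y = -15
step 14: x = -3, y = -8
step 15: x = 0, y = -12
step 16: x = 2, y = -12
The first disagreement with the printout is at step 3, where the value should be x = -12.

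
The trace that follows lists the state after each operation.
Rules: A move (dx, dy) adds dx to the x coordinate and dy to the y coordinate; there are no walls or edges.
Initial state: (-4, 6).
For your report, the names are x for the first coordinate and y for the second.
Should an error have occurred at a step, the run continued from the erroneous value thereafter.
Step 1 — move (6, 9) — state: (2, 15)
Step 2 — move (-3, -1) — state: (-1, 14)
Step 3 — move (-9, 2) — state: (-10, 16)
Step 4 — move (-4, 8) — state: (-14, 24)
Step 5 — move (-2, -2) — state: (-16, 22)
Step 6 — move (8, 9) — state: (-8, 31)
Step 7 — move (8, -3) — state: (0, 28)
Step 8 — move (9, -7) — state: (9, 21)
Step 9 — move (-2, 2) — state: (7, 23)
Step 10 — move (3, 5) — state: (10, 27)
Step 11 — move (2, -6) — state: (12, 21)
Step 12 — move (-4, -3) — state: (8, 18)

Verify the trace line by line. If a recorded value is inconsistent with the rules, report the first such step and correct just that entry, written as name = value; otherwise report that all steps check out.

step 1: x = -4 + (6) = 2, y = 6 + (9) = 15 -> no discrepancy
step 2: x = 2 + (-3) = -1, y = 15 + (-1) = 14 -> verified
step 3: x = -1 + (-9) = -10, y = 14 + (2) = 16 -> confirmed correct
step 4: x = -10 + (-4) = -14, y = 16 + (8) = 24 -> verified
step 5: x = -14 + (-2) = -16, y = 24 + (-2) = 22 -> verified
step 6: x = -16 + (8) = -8, y = 22 + (9) = 31 -> exactly as logged
step 7: x = -8 + (8) = 0, y = 31 + (-3) = 28 -> same as recorded
step 8: x = 0 + (9) = 9, y = 28 + (-7) = 21 -> no discrepancy
step 9: x = 9 + (-2) = 7, y = 21 + (2) = 23 -> consistent with the trace
step 10: x = 7 + (3) = 10, y = 23 + (5) = 28 -> a discrepancy with the trace
So the first discrepancy is step 10, where the right value is y = 28.

step 10, y = 28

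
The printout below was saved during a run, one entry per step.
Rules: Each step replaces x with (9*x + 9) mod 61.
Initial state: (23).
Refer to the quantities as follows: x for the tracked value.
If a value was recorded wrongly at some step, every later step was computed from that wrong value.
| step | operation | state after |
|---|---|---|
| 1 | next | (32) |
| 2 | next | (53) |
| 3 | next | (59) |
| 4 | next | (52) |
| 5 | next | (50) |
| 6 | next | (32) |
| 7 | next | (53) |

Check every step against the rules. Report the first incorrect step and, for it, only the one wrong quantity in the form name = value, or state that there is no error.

1. x = (9*23 + 9) mod 61 = 33 (first mismatch against the printout)
First deviation found at step 1; the corrected entry is x = 33.

step 1, x = 33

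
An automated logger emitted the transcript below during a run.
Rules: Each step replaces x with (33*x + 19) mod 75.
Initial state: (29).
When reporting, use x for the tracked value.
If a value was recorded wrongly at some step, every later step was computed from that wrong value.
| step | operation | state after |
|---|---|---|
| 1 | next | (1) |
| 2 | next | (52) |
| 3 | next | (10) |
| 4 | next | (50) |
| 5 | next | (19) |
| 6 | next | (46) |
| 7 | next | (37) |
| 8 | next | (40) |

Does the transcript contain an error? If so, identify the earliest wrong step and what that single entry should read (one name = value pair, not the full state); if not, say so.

step 4, x = 49

Step 1: x = (33*29 + 19) mod 75 = 1 — verified.
Step 2: x = (33*1 + 19) mod 75 = 52 — confirmed correct.
Step 3: x = (33*52 + 19) mod 75 = 10 — verified.
Step 4: x = (33*10 + 19) mod 75 = 49 — not what was recorded.
First deviation found at step 4; the corrected entry is x = 49.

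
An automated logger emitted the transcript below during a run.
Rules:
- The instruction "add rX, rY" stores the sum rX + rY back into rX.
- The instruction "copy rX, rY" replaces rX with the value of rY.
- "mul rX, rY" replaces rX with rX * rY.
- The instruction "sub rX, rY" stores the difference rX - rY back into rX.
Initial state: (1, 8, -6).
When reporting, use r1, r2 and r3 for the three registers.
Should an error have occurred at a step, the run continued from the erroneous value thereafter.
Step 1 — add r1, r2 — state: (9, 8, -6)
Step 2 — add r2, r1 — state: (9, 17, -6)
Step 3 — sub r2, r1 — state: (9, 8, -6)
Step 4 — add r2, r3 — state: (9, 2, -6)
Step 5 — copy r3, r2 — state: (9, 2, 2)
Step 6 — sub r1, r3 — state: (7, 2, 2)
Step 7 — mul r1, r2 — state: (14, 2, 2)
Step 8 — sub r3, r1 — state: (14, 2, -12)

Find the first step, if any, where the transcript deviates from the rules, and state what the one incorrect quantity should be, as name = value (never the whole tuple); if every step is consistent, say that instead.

Recomputing the run from the initial state:
step 1: r1 = 9, r2 = 8, r3 = -6
step 2: r1 = 9, r2 = 17, r3 = -6
step 3: r1 = 9, r2 = 8, r3 = -6
step 4: r1 = 9, r2 = 2, r3 = -6
step 5: r1 = 9, r2 = 2, r3 = 2
step 6: r1 = 7, r2 = 2, r3 = 2
step 7: r1 = 14, r2 = 2, r3 = 2
step 8: r1 = 14, r2 = 2, r3 = -12
This matches the transcript at every step.

no error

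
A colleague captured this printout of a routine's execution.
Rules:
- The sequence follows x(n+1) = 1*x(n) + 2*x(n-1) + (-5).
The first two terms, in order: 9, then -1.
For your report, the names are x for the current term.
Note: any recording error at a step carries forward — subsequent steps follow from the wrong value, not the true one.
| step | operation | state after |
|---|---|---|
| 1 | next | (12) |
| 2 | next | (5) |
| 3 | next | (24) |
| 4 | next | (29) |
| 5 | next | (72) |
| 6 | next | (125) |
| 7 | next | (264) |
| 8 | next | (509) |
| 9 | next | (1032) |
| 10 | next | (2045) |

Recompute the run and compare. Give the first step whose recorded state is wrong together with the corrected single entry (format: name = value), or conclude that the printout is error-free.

Recomputing the run from the initial state:
step 1: x = 12
step 2: x = 5
step 3: x = 24
step 4: x = 29
step 5: x = 72
step 6: x = 125
step 7: x = 264
step 8: x = 509
step 9: x = 1032
step 10: x = 2045
This matches the printout at every step.

no error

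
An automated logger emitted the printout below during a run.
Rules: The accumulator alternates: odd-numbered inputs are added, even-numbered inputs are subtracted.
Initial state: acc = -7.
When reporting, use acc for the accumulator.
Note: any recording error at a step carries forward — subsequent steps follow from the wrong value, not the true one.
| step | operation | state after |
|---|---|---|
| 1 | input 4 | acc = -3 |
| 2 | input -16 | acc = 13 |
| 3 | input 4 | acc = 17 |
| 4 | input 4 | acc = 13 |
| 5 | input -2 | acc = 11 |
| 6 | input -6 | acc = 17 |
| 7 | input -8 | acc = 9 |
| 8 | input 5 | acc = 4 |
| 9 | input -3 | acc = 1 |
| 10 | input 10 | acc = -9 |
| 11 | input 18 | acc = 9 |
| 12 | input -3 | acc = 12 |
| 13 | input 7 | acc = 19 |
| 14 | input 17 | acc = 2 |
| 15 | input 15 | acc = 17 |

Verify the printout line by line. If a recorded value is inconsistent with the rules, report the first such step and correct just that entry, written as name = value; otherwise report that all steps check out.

Step 1: acc = -7 + 4 = -3 — matches.
Step 2: acc = -3 - -16 = 13 — agrees with the printout.
Step 3: acc = 13 + 4 = 17 — verified.
Step 4: acc = 17 - 4 = 13 — matches.
Step 5: acc = 13 + -2 = 11 — same as recorded.
Step 6: acc = 11 - -6 = 17 — agrees with the printout.
Step 7: acc = 17 + -8 = 9 — no discrepancy.
Step 8: acc = 9 - 5 = 4 — verified.
Step 9: acc = 4 + -3 = 1 — confirmed correct.
Step 10: acc = 1 - 10 = -9 — checks out.
Step 11: acc = -9 + 18 = 9 — in agreement.
Step 12: acc = 9 - -3 = 12 — in agreement.
Step 13: acc = 12 + 7 = 19 — in agreement.
Step 14: acc = 19 - 17 = 2 — same as recorded.
Step 15: acc = 2 + 15 = 17 — consistent with the printout.
No step deviates from the rules.

no error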